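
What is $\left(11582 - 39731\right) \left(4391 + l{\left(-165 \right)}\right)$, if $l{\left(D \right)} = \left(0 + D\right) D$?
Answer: $-889958784$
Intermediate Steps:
$l{\left(D \right)} = D^{2}$ ($l{\left(D \right)} = D D = D^{2}$)
$\left(11582 - 39731\right) \left(4391 + l{\left(-165 \right)}\right) = \left(11582 - 39731\right) \left(4391 + \left(-165\right)^{2}\right) = - 28149 \left(4391 + 27225\right) = \left(-28149\right) 31616 = -889958784$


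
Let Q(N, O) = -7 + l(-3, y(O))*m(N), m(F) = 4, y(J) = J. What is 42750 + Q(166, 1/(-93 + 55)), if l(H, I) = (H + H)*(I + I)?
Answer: 812141/19 ≈ 42744.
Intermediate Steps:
l(H, I) = 4*H*I (l(H, I) = (2*H)*(2*I) = 4*H*I)
Q(N, O) = -7 - 48*O (Q(N, O) = -7 + (4*(-3)*O)*4 = -7 - 12*O*4 = -7 - 48*O)
42750 + Q(166, 1/(-93 + 55)) = 42750 + (-7 - 48/(-93 + 55)) = 42750 + (-7 - 48/(-38)) = 42750 + (-7 - 48*(-1/38)) = 42750 + (-7 + 24/19) = 42750 - 109/19 = 812141/19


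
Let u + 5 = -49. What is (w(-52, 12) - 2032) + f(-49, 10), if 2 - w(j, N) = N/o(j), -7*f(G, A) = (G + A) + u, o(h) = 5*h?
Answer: -917584/455 ≈ -2016.7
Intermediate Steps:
u = -54 (u = -5 - 49 = -54)
f(G, A) = 54/7 - A/7 - G/7 (f(G, A) = -((G + A) - 54)/7 = -((A + G) - 54)/7 = -(-54 + A + G)/7 = 54/7 - A/7 - G/7)
w(j, N) = 2 - N/(5*j)
(w(-52, 12) - 2032) + f(-49, 10) = ((2 - ⅕*12/(-52)) - 2032) + (54/7 - ⅐*10 - ⅐*(-49)) = ((2 - ⅕*12*(-1/52)) - 2032) + (54/7 - 10/7 + 7) = ((2 + 3/65) - 2032) + 93/7 = (133/65 - 2032) + 93/7 = -131947/65 + 93/7 = -917584/455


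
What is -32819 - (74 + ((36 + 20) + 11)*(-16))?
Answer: -31821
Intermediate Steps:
-32819 - (74 + ((36 + 20) + 11)*(-16)) = -32819 - (74 + (56 + 11)*(-16)) = -32819 - (74 + 67*(-16)) = -32819 - (74 - 1072) = -32819 - 1*(-998) = -32819 + 998 = -31821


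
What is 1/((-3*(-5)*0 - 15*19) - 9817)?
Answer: -1/10102 ≈ -9.8990e-5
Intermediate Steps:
1/((-3*(-5)*0 - 15*19) - 9817) = 1/((15*0 - 285) - 9817) = 1/((0 - 285) - 9817) = 1/(-285 - 9817) = 1/(-10102) = -1/10102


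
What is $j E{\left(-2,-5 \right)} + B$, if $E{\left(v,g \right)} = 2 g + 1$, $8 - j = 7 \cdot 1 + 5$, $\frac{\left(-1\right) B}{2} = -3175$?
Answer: $6386$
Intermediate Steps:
$B = 6350$ ($B = \left(-2\right) \left(-3175\right) = 6350$)
$j = -4$ ($j = 8 - \left(7 \cdot 1 + 5\right) = 8 - \left(7 + 5\right) = 8 - 12 = -4$)
$E{\left(v,g \right)} = 1 + 2 g$
$j E{\left(-2,-5 \right)} + B = - 4 \left(1 + 2 \left(-5\right)\right) + 6350 = - 4 \left(1 - 10\right) + 6350 = \left(-4\right) \left(-9\right) + 6350 = 36 + 6350 = 6386$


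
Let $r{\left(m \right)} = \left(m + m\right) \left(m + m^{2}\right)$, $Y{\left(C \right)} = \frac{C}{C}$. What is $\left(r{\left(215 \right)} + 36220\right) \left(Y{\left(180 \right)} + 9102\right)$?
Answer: $182109338260$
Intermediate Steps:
$Y{\left(C \right)} = 1$
$r{\left(m \right)} = 2 m \left(m + m^{2}\right)$
$\left(r{\left(215 \right)} + 36220\right) \left(Y{\left(180 \right)} + 9102\right) = \left(2 \cdot 215^{2} \left(1 + 215\right) + 36220\right) \left(1 + 9102\right) = \left(2 \cdot 46225 \cdot 216 + 36220\right) 9103 = \left(19969200 + 36220\right) 9103 = 20005420 \cdot 9103 = 182109338260$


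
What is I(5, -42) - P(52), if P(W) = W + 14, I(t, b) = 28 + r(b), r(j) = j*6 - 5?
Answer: -295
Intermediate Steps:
r(j) = -5 + 6*j (r(j) = 6*j - 5 = -5 + 6*j)
I(t, b) = 23 + 6*b (I(t, b) = 28 + (-5 + 6*b) = 23 + 6*b)
P(W) = 14 + W
I(5, -42) - P(52) = (23 + 6*(-42)) - (14 + 52) = (23 - 252) - 1*66 = -229 - 66 = -295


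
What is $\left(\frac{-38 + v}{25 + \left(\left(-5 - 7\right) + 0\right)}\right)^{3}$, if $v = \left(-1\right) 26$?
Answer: $- \frac{262144}{2197} \approx -119.32$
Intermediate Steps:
$v = -26$
$\left(\frac{-38 + v}{25 + \left(\left(-5 - 7\right) + 0\right)}\right)^{3} = \left(\frac{-38 - 26}{25 + \left(\left(-5 - 7\right) + 0\right)}\right)^{3} = \left(- \frac{64}{25 + \left(\left(-5 - 7\right) + 0\right)}\right)^{3} = \left(- \frac{64}{25 + \left(-12 + 0\right)}\right)^{3} = \left(- \frac{64}{25 - 12}\right)^{3} = \left(- \frac{64}{13}\right)^{3} = - \frac{262144}{2197}$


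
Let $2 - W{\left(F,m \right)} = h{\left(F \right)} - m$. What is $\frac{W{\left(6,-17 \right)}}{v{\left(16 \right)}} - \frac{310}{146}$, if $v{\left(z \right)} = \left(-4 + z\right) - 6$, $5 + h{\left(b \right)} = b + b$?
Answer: $- \frac{1268}{219} \approx -5.79$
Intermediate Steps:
$h{\left(b \right)} = -5 + 2 b$ ($h{\left(b \right)} = -5 + \left(b + b\right) = -5 + 2 b$)
$W{\left(F,m \right)} = 7 + m - 2 F$ ($W{\left(F,m \right)} = 2 - \left(\left(-5 + 2 F\right) - m\right) = 2 - \left(-5 - m + 2 F\right) = 2 + \left(5 + m - 2 F\right) = 7 + m - 2 F$)
$v{\left(z \right)} = -10 + z$
$\frac{W{\left(6,-17 \right)}}{v{\left(16 \right)}} - \frac{310}{146} = \frac{7 - 17 - 12}{-10 + 16} - \frac{310}{146} = \frac{7 - 17 - 12}{6} - \frac{155}{73} = \left(-22\right) \frac{1}{6} - \frac{155}{73} = - \frac{11}{3} - \frac{155}{73} = - \frac{1268}{219}$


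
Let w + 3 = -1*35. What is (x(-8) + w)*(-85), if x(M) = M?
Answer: 3910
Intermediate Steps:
w = -38 (w = -3 - 1*35 = -3 - 35 = -38)
(x(-8) + w)*(-85) = (-8 - 38)*(-85) = -46*(-85) = 3910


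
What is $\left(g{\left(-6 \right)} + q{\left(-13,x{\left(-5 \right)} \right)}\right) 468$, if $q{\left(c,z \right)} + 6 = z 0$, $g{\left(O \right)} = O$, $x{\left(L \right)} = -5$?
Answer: $-5616$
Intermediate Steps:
$q{\left(c,z \right)} = -6$ ($q{\left(c,z \right)} = -6 + z 0 = -6 + 0 = -6$)
$\left(g{\left(-6 \right)} + q{\left(-13,x{\left(-5 \right)} \right)}\right) 468 = \left(-6 - 6\right) 468 = \left(-12\right) 468 = -5616$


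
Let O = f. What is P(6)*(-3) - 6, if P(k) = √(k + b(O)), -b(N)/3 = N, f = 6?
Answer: -6 - 6*I*√3 ≈ -6.0 - 10.392*I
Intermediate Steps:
O = 6
b(N) = -3*N
P(k) = √(-18 + k) (P(k) = √(k - 3*6) = √(k - 18) = √(-18 + k))
P(6)*(-3) - 6 = √(-18 + 6)*(-3) - 6 = √(-12)*(-3) - 6 = (2*I*√3)*(-3) - 6 = -6*I*√3 - 6 = -6 - 6*I*√3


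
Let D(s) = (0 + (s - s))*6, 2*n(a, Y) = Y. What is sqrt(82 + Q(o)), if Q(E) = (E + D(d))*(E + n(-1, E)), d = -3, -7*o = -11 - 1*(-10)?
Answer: sqrt(16078)/14 ≈ 9.0571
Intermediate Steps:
n(a, Y) = Y/2
o = 1/7 (o = -(-11 - 1*(-10))/7 = -(-11 + 10)/7 = -1/7*(-1) = 1/7 ≈ 0.14286)
D(s) = 0 (D(s) = (0 + 0)*6 = 0*6 = 0)
Q(E) = 3*E**2/2 (Q(E) = (E + 0)*(E + E/2) = E*(3*E/2) = 3*E**2/2)
sqrt(82 + Q(o)) = sqrt(82 + 3*(1/7)**2/2) = sqrt(82 + (3/2)*(1/49)) = sqrt(82 + 3/98) = sqrt(8039/98) = sqrt(16078)/14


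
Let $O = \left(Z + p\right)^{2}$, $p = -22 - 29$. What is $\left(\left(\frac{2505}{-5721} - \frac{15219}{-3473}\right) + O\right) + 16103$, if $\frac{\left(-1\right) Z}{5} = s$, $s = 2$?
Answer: $\frac{131320692742}{6623011} \approx 19828.0$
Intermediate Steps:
$p = -51$
$Z = -10$ ($Z = \left(-5\right) 2 = -10$)
$O = 3721$ ($O = \left(-10 - 51\right)^{2} = \left(-61\right)^{2} = 3721$)
$\left(\left(\frac{2505}{-5721} - \frac{15219}{-3473}\right) + O\right) + 16103 = \left(\left(\frac{2505}{-5721} - \frac{15219}{-3473}\right) + 3721\right) + 16103 = \left(\left(2505 \left(- \frac{1}{5721}\right) - - \frac{15219}{3473}\right) + 3721\right) + 16103 = \left(\left(- \frac{835}{1907} + \frac{15219}{3473}\right) + 3721\right) + 16103 = \left(\frac{26122678}{6623011} + 3721\right) + 16103 = \frac{24670346609}{6623011} + 16103 = \frac{131320692742}{6623011}$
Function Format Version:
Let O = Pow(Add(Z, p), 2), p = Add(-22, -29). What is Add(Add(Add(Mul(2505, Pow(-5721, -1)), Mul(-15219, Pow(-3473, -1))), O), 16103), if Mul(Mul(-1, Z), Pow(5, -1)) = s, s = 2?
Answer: Rational(131320692742, 6623011) ≈ 19828.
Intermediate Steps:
p = -51
Z = -10 (Z = Mul(-5, 2) = -10)
O = 3721 (O = Pow(Add(-10, -51), 2) = Pow(-61, 2) = 3721)
Add(Add(Add(Mul(2505, Pow(-5721, -1)), Mul(-15219, Pow(-3473, -1))), O), 16103) = Add(Add(Add(Mul(2505, Pow(-5721, -1)), Mul(-15219, Pow(-3473, -1))), 3721), 16103) = Add(Add(Add(Mul(2505, Rational(-1, 5721)), Mul(-15219, Rational(-1, 3473))), 3721), 16103) = Add(Add(Add(Rational(-835, 1907), Rational(15219, 3473)), 3721), 16103) = Add(Add(Rational(26122678, 6623011), 3721), 16103) = Add(Rational(24670346609, 6623011), 16103) = Rational(131320692742, 6623011)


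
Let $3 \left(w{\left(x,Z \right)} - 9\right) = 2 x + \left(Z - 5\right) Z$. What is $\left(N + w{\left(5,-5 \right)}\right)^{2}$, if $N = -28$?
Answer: $1$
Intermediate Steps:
$w{\left(x,Z \right)} = 9 + \frac{2 x}{3} + \frac{Z \left(-5 + Z\right)}{3}$ ($w{\left(x,Z \right)} = 9 + \frac{2 x + \left(Z - 5\right) Z}{3} = 9 + \frac{2 x + \left(-5 + Z\right) Z}{3} = 9 + \frac{2 x + Z \left(-5 + Z\right)}{3} = 9 + \left(\frac{2 x}{3} + \frac{Z \left(-5 + Z\right)}{3}\right) = 9 + \frac{2 x}{3} + \frac{Z \left(-5 + Z\right)}{3}$)
$\left(N + w{\left(5,-5 \right)}\right)^{2} = \left(-28 + \left(9 - - \frac{25}{3} + \frac{\left(-5\right)^{2}}{3} + \frac{2}{3} \cdot 5\right)\right)^{2} = \left(-28 + \left(9 + \frac{25}{3} + \frac{1}{3} \cdot 25 + \frac{10}{3}\right)\right)^{2} = \left(-28 + \left(9 + \frac{25}{3} + \frac{25}{3} + \frac{10}{3}\right)\right)^{2} = \left(-28 + 29\right)^{2} = 1^{2} = 1$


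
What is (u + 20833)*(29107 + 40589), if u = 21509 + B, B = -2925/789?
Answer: 776062938816/263 ≈ 2.9508e+9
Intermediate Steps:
B = -975/263 (B = -2925*1/789 = -975/263 ≈ -3.7072)
u = 5655892/263 (u = 21509 - 975/263 = 5655892/263 ≈ 21505.)
(u + 20833)*(29107 + 40589) = (5655892/263 + 20833)*(29107 + 40589) = (11134971/263)*69696 = 776062938816/263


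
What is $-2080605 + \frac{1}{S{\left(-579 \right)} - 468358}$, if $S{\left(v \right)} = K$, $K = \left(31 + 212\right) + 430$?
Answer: $- \frac{973067749426}{467685} \approx -2.0806 \cdot 10^{6}$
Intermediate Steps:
$K = 673$ ($K = 243 + 430 = 673$)
$S{\left(v \right)} = 673$
$-2080605 + \frac{1}{S{\left(-579 \right)} - 468358} = -2080605 + \frac{1}{673 - 468358} = -2080605 + \frac{1}{-467685} = -2080605 - \frac{1}{467685} = - \frac{973067749426}{467685}$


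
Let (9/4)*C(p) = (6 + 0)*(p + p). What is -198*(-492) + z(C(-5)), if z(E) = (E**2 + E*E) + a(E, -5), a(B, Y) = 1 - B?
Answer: 889793/9 ≈ 98866.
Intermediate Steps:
C(p) = 16*p/3 (C(p) = 4*((6 + 0)*(p + p))/9 = 4*(6*(2*p))/9 = 4*(12*p)/9 = 16*p/3)
z(E) = 1 - E + 2*E**2 (z(E) = (E**2 + E*E) + (1 - E) = (E**2 + E**2) + (1 - E) = 2*E**2 + (1 - E) = 1 - E + 2*E**2)
-198*(-492) + z(C(-5)) = -198*(-492) + (1 - 16*(-5)/3 + 2*((16/3)*(-5))**2) = 97416 + (1 - 1*(-80/3) + 2*(-80/3)**2) = 97416 + (1 + 80/3 + 2*(6400/9)) = 97416 + (1 + 80/3 + 12800/9) = 97416 + 13049/9 = 889793/9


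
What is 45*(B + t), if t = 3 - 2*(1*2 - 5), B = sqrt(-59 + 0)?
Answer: 405 + 45*I*sqrt(59) ≈ 405.0 + 345.65*I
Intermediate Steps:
B = I*sqrt(59) (B = sqrt(-59) = I*sqrt(59) ≈ 7.6811*I)
t = 9 (t = 3 - 2*(2 - 5) = 3 - 2*(-3) = 3 + 6 = 9)
45*(B + t) = 45*(I*sqrt(59) + 9) = 45*(9 + I*sqrt(59)) = 405 + 45*I*sqrt(59)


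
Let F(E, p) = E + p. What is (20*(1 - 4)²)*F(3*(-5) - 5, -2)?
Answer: -3960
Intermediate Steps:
(20*(1 - 4)²)*F(3*(-5) - 5, -2) = (20*(1 - 4)²)*((3*(-5) - 5) - 2) = (20*(-3)²)*((-15 - 5) - 2) = (20*9)*(-20 - 2) = 180*(-22) = -3960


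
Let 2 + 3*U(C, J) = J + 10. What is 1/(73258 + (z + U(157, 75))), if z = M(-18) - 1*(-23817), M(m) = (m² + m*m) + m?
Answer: 3/293198 ≈ 1.0232e-5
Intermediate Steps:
U(C, J) = 8/3 + J/3 (U(C, J) = -⅔ + (J + 10)/3 = -⅔ + (10 + J)/3 = -⅔ + (10/3 + J/3) = 8/3 + J/3)
M(m) = m + 2*m² (M(m) = (m² + m²) + m = 2*m² + m = m + 2*m²)
z = 24447 (z = -18*(1 + 2*(-18)) - 1*(-23817) = -18*(1 - 36) + 23817 = -18*(-35) + 23817 = 630 + 23817 = 24447)
1/(73258 + (z + U(157, 75))) = 1/(73258 + (24447 + (8/3 + (⅓)*75))) = 1/(73258 + (24447 + (8/3 + 25))) = 1/(73258 + (24447 + 83/3)) = 1/(73258 + 73424/3) = 1/(293198/3) = 3/293198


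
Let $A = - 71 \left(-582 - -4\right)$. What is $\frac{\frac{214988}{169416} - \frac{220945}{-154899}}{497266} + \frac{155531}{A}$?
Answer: $\frac{28188819747214355815}{7437817093077847476} \approx 3.7899$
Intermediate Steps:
$A = 41038$ ($A = - 71 \left(-582 + 4\right) = \left(-71\right) \left(-578\right) = 41038$)
$\frac{\frac{214988}{169416} - \frac{220945}{-154899}}{497266} + \frac{155531}{A} = \frac{\frac{214988}{169416} - \frac{220945}{-154899}}{497266} + \frac{155531}{41038} = \left(214988 \cdot \frac{1}{169416} - - \frac{220945}{154899}\right) \frac{1}{497266} + 155531 \cdot \frac{1}{41038} = \left(\frac{53747}{42354} + \frac{220945}{154899}\right) \frac{1}{497266} + \frac{155531}{41038} = \frac{1964806787}{728954694} \cdot \frac{1}{497266} + \frac{155531}{41038} = \frac{1964806787}{362484384866604} + \frac{155531}{41038} = \frac{28188819747214355815}{7437817093077847476}$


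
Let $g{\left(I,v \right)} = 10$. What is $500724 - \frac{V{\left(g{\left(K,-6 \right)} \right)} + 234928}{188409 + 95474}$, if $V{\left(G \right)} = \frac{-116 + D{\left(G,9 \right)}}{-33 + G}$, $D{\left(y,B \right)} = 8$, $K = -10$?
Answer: $\frac{3269376316264}{6529309} \approx 5.0072 \cdot 10^{5}$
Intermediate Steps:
$V{\left(G \right)} = - \frac{108}{-33 + G}$ ($V{\left(G \right)} = \frac{-116 + 8}{-33 + G} = - \frac{108}{-33 + G}$)
$500724 - \frac{V{\left(g{\left(K,-6 \right)} \right)} + 234928}{188409 + 95474} = 500724 - \frac{- \frac{108}{-33 + 10} + 234928}{188409 + 95474} = 500724 - \frac{- \frac{108}{-23} + 234928}{283883} = 500724 - \left(\left(-108\right) \left(- \frac{1}{23}\right) + 234928\right) \frac{1}{283883} = 500724 - \left(\frac{108}{23} + 234928\right) \frac{1}{283883} = 500724 - \frac{5403452}{23} \cdot \frac{1}{283883} = 500724 - \frac{5403452}{6529309} = \frac{3269376316264}{6529309}$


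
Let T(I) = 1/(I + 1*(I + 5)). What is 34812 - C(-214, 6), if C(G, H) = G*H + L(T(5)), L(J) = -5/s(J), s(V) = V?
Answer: 36171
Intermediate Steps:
T(I) = 1/(5 + 2*I) (T(I) = 1/(I + 1*(5 + I)) = 1/(I + (5 + I)) = 1/(5 + 2*I))
L(J) = -5/J
C(G, H) = -75 + G*H (C(G, H) = G*H - 5/(1/(5 + 2*5)) = G*H - 5/(1/(5 + 10)) = G*H - 5/(1/15) = G*H - 5/1/15 = G*H - 5*15 = G*H - 75 = -75 + G*H)
34812 - C(-214, 6) = 34812 - (-75 - 214*6) = 34812 - (-75 - 1284) = 34812 - 1*(-1359) = 34812 + 1359 = 36171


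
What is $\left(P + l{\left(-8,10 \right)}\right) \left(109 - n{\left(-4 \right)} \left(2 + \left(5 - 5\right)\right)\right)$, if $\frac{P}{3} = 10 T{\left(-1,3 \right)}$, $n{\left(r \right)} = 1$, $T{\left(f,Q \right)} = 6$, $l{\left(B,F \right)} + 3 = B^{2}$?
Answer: $25787$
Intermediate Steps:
$l{\left(B,F \right)} = -3 + B^{2}$
$P = 180$ ($P = 3 \cdot 10 \cdot 6 = 3 \cdot 60 = 180$)
$\left(P + l{\left(-8,10 \right)}\right) \left(109 - n{\left(-4 \right)} \left(2 + \left(5 - 5\right)\right)\right) = \left(180 - \left(3 - \left(-8\right)^{2}\right)\right) \left(109 - 1 \left(2 + \left(5 - 5\right)\right)\right) = \left(180 + \left(-3 + 64\right)\right) \left(109 - 1 \left(2 + \left(5 - 5\right)\right)\right) = \left(180 + 61\right) \left(109 - 1 \left(2 + 0\right)\right) = 241 \left(109 - 1 \cdot 2\right) = 241 \left(109 - 2\right) = 241 \cdot 107 = 25787$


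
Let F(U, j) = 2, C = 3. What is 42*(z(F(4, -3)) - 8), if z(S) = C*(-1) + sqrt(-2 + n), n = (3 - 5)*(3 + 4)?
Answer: -462 + 168*I ≈ -462.0 + 168.0*I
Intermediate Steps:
n = -14 (n = -2*7 = -14)
z(S) = -3 + 4*I (z(S) = 3*(-1) + sqrt(-2 - 14) = -3 + sqrt(-16) = -3 + 4*I)
42*(z(F(4, -3)) - 8) = 42*((-3 + 4*I) - 8) = 42*(-11 + 4*I) = -462 + 168*I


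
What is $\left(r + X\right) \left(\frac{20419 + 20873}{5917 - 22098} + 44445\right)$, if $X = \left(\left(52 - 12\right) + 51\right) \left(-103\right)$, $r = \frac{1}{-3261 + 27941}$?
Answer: $- \frac{166351646019983667}{399347080} \approx -4.1656 \cdot 10^{8}$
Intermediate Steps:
$r = \frac{1}{24680} \approx 4.0519 \cdot 10^{-5}$
$X = -9373$ ($X = \left(40 + 51\right) \left(-103\right) = 91 \left(-103\right) = -9373$)
$\left(r + X\right) \left(\frac{20419 + 20873}{5917 - 22098} + 44445\right) = \left(\frac{1}{24680} - 9373\right) \left(\frac{20419 + 20873}{5917 - 22098} + 44445\right) = - \frac{231325639 \left(\frac{41292}{-16181} + 44445\right)}{24680} = - \frac{231325639 \left(41292 \left(- \frac{1}{16181}\right) + 44445\right)}{24680} = - \frac{231325639 \left(- \frac{41292}{16181} + 44445\right)}{24680} = \left(- \frac{231325639}{24680}\right) \frac{719123253}{16181} = - \frac{166351646019983667}{399347080}$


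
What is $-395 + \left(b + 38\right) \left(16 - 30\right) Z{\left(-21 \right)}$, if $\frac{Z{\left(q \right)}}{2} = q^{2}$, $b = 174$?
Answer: $-2618171$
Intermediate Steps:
$Z{\left(q \right)} = 2 q^{2}$
$-395 + \left(b + 38\right) \left(16 - 30\right) Z{\left(-21 \right)} = -395 + \left(174 + 38\right) \left(16 - 30\right) 2 \left(-21\right)^{2} = -395 + 212 \left(-14\right) 2 \cdot 441 = -395 - 2617776 = -2618171$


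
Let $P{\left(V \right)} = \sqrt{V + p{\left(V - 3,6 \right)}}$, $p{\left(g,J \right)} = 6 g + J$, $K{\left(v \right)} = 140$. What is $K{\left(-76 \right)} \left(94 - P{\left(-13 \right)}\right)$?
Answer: $13160 - 140 i \sqrt{103} \approx 13160.0 - 1420.8 i$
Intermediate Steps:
$p{\left(g,J \right)} = J + 6 g$
$P{\left(V \right)} = \sqrt{-12 + 7 V}$ ($P{\left(V \right)} = \sqrt{V + \left(6 + 6 \left(V - 3\right)\right)} = \sqrt{V + \left(6 + 6 \left(-3 + V\right)\right)} = \sqrt{V + \left(6 + \left(-18 + 6 V\right)\right)} = \sqrt{V + \left(-12 + 6 V\right)} = \sqrt{-12 + 7 V}$)
$K{\left(-76 \right)} \left(94 - P{\left(-13 \right)}\right) = 140 \left(94 - \sqrt{-12 + 7 \left(-13\right)}\right) = 140 \left(94 - \sqrt{-12 - 91}\right) = 140 \left(94 - \sqrt{-103}\right) = 140 \left(94 - i \sqrt{103}\right) = 13160 - 140 i \sqrt{103}$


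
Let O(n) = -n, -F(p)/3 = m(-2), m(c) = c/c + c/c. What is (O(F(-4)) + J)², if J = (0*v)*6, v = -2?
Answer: 36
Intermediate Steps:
m(c) = 2 (m(c) = 1 + 1 = 2)
F(p) = -6 (F(p) = -3*2 = -6)
J = 0 (J = (0*(-2))*6 = 0*6 = 0)
(O(F(-4)) + J)² = (-1*(-6) + 0)² = (6 + 0)² = 6² = 36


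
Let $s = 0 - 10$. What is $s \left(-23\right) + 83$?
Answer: $313$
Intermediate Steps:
$s = -10$
$s \left(-23\right) + 83 = \left(-10\right) \left(-23\right) + 83 = 230 + 83 = 313$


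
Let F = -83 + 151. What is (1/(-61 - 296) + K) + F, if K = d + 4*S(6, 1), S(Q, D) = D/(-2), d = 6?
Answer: 25703/357 ≈ 71.997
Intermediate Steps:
S(Q, D) = -D/2 (S(Q, D) = D*(-½) = -D/2)
K = 4 (K = 6 + 4*(-½*1) = 6 + 4*(-½) = 6 - 2 = 4)
F = 68
(1/(-61 - 296) + K) + F = (1/(-61 - 296) + 4) + 68 = (1/(-357) + 4) + 68 = (-1/357 + 4) + 68 = 1427/357 + 68 = 25703/357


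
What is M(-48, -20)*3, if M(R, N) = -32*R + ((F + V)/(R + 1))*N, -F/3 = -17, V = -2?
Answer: 219516/47 ≈ 4670.6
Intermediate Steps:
F = 51 (F = -3*(-17) = 51)
M(R, N) = -32*R + 49*N/(1 + R) (M(R, N) = -32*R + ((51 - 2)/(R + 1))*N = -32*R + (49/(1 + R))*N = -32*R + 49*N/(1 + R))
M(-48, -20)*3 = ((-32*(-48) - 32*(-48)**2 + 49*(-20))/(1 - 48))*3 = ((1536 - 32*2304 - 980)/(-47))*3 = -(1536 - 73728 - 980)/47*3 = -1/47*(-73172)*3 = (73172/47)*3 = 219516/47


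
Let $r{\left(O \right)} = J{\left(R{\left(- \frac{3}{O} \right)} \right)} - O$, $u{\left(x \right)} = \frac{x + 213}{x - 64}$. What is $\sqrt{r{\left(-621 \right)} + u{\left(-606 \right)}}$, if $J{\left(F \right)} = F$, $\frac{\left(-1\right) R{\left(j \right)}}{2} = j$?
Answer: $\frac{\sqrt{1328442180410}}{46230} \approx 24.931$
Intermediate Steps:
$R{\left(j \right)} = - 2 j$
$u{\left(x \right)} = \frac{213 + x}{-64 + x}$
$r{\left(O \right)} = - O + \frac{6}{O}$ ($r{\left(O \right)} = - 2 \left(- \frac{3}{O}\right) - O = \frac{6}{O} - O = - O + \frac{6}{O}$)
$\sqrt{r{\left(-621 \right)} + u{\left(-606 \right)}} = \sqrt{\left(\left(-1\right) \left(-621\right) + \frac{6}{-621}\right) + \frac{213 - 606}{-64 - 606}} = \sqrt{\left(621 + 6 \left(- \frac{1}{621}\right)\right) + \frac{1}{-670} \left(-393\right)} = \sqrt{\left(621 - \frac{2}{207}\right) - - \frac{393}{670}} = \sqrt{\frac{128545}{207} + \frac{393}{670}} = \sqrt{\frac{86206501}{138690}} = \frac{\sqrt{1328442180410}}{46230}$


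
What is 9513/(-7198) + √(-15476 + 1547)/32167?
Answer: -9513/7198 + I*√13929/32167 ≈ -1.3216 + 0.003669*I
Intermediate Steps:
9513/(-7198) + √(-15476 + 1547)/32167 = 9513*(-1/7198) + √(-13929)*(1/32167) = -9513/7198 + (I*√13929)*(1/32167) = -9513/7198 + I*√13929/32167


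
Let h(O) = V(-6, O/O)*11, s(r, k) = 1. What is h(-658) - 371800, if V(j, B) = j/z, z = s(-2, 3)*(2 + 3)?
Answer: -1859066/5 ≈ -3.7181e+5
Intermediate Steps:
z = 5 (z = 1*(2 + 3) = 1*5 = 5)
V(j, B) = j/5
h(O) = -66/5 (h(O) = ((⅕)*(-6))*11 = -6/5*11 = -66/5)
h(-658) - 371800 = -66/5 - 371800 = -1859066/5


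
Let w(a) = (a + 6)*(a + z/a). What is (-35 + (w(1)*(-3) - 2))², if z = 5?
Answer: 26569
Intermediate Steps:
w(a) = (6 + a)*(a + 5/a) (w(a) = (a + 6)*(a + 5/a) = (6 + a)*(a + 5/a))
(-35 + (w(1)*(-3) - 2))² = (-35 + ((5 + 1² + 6*1 + 30/1)*(-3) - 2))² = (-35 + ((5 + 1 + 6 + 30*1)*(-3) - 2))² = (-35 + ((5 + 1 + 6 + 30)*(-3) - 2))² = (-35 + (42*(-3) - 2))² = (-35 + (-126 - 2))² = (-35 - 128)² = (-163)² = 26569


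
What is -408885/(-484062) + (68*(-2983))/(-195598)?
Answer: 29694360093/15780259846 ≈ 1.8817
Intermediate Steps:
-408885/(-484062) + (68*(-2983))/(-195598) = -408885*(-1/484062) - 202844*(-1/195598) = 136295/161354 + 101422/97799 = 29694360093/15780259846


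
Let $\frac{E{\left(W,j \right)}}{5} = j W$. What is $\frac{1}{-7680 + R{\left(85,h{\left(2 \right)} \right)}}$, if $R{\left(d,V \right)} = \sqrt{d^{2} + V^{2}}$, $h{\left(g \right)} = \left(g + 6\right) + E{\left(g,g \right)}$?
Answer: $- \frac{7680}{58974391} - \frac{\sqrt{8009}}{58974391} \approx -0.00013174$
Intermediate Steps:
$E{\left(W,j \right)} = 5 W j$ ($E{\left(W,j \right)} = 5 j W = 5 W j$)
$h{\left(g \right)} = 6 + g + 5 g^{2}$ ($h{\left(g \right)} = \left(g + 6\right) + 5 g g = \left(6 + g\right) + 5 g^{2} = 6 + g + 5 g^{2}$)
$R{\left(d,V \right)} = \sqrt{V^{2} + d^{2}}$
$\frac{1}{-7680 + R{\left(85,h{\left(2 \right)} \right)}} = \frac{1}{-7680 + \sqrt{\left(6 + 2 + 5 \cdot 2^{2}\right)^{2} + 85^{2}}} = \frac{1}{-7680 + \sqrt{\left(6 + 2 + 5 \cdot 4\right)^{2} + 7225}} = \frac{1}{-7680 + \sqrt{\left(6 + 2 + 20\right)^{2} + 7225}} = \frac{1}{-7680 + \sqrt{28^{2} + 7225}} = \frac{1}{-7680 + \sqrt{784 + 7225}} = \frac{1}{-7680 + \sqrt{8009}}$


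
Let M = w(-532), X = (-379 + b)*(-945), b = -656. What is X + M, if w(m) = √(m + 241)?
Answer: 978075 + I*√291 ≈ 9.7808e+5 + 17.059*I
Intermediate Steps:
w(m) = √(241 + m)
X = 978075 (X = (-379 - 656)*(-945) = -1035*(-945) = 978075)
M = I*√291 (M = √(241 - 532) = √(-291) = I*√291 ≈ 17.059*I)
X + M = 978075 + I*√291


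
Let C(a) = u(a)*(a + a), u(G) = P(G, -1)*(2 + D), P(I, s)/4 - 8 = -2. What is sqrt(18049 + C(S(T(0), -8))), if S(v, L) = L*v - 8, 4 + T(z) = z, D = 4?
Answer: sqrt(24961) ≈ 157.99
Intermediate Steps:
P(I, s) = 24 (P(I, s) = 32 + 4*(-2) = 32 - 8 = 24)
T(z) = -4 + z
S(v, L) = -8 + L*v
u(G) = 144 (u(G) = 24*(2 + 4) = 24*6 = 144)
C(a) = 288*a (C(a) = 144*(a + a) = 144*(2*a) = 288*a)
sqrt(18049 + C(S(T(0), -8))) = sqrt(18049 + 288*(-8 - 8*(-4 + 0))) = sqrt(18049 + 288*(-8 - 8*(-4))) = sqrt(18049 + 288*(-8 + 32)) = sqrt(18049 + 288*24) = sqrt(18049 + 6912) = sqrt(24961)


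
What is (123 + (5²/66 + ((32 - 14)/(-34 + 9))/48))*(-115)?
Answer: -18726623/1320 ≈ -14187.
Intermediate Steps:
(123 + (5²/66 + ((32 - 14)/(-34 + 9))/48))*(-115) = (123 + (25*(1/66) + (18/(-25))*(1/48)))*(-115) = (123 + (25/66 + (18*(-1/25))*(1/48)))*(-115) = (123 + (25/66 - 18/25*1/48))*(-115) = (123 + (25/66 - 3/200))*(-115) = (123 + 2401/6600)*(-115) = (814201/6600)*(-115) = -18726623/1320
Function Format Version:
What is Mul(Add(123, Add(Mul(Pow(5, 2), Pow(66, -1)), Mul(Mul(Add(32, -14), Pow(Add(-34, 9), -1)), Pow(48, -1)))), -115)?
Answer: Rational(-18726623, 1320) ≈ -14187.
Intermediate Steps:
Mul(Add(123, Add(Mul(Pow(5, 2), Pow(66, -1)), Mul(Mul(Add(32, -14), Pow(Add(-34, 9), -1)), Pow(48, -1)))), -115) = Mul(Add(123, Add(Mul(25, Rational(1, 66)), Mul(Mul(18, Pow(-25, -1)), Rational(1, 48)))), -115) = Mul(Add(123, Add(Rational(25, 66), Mul(Mul(18, Rational(-1, 25)), Rational(1, 48)))), -115) = Mul(Add(123, Add(Rational(25, 66), Mul(Rational(-18, 25), Rational(1, 48)))), -115) = Mul(Add(123, Add(Rational(25, 66), Rational(-3, 200))), -115) = Mul(Add(123, Rational(2401, 6600)), -115) = Mul(Rational(814201, 6600), -115) = Rational(-18726623, 1320)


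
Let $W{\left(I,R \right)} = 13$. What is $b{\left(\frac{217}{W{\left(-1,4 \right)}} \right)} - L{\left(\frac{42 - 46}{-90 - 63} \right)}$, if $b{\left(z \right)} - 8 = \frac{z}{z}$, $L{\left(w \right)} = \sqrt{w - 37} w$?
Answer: $9 - \frac{4 i \sqrt{96169}}{7803} \approx 9.0 - 0.15897 i$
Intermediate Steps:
$L{\left(w \right)} = w \sqrt{-37 + w}$ ($L{\left(w \right)} = \sqrt{-37 + w} w = w \sqrt{-37 + w}$)
$b{\left(z \right)} = 9$ ($b{\left(z \right)} = 8 + \frac{z}{z} = 8 + 1 = 9$)
$b{\left(\frac{217}{W{\left(-1,4 \right)}} \right)} - L{\left(\frac{42 - 46}{-90 - 63} \right)} = 9 - \frac{42 - 46}{-90 - 63} \sqrt{-37 + \frac{42 - 46}{-90 - 63}} = 9 - - \frac{4}{-153} \sqrt{-37 - \frac{4}{-153}} = 9 - \left(-4\right) \left(- \frac{1}{153}\right) \sqrt{-37 - - \frac{4}{153}} = 9 - \frac{4 \sqrt{-37 + \frac{4}{153}}}{153} = 9 - \frac{4 \sqrt{- \frac{5657}{153}}}{153} = 9 - \frac{4 \frac{i \sqrt{96169}}{51}}{153} = 9 - \frac{4 i \sqrt{96169}}{7803}$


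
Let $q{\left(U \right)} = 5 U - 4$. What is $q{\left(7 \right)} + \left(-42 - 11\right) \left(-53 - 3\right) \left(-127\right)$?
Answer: $-376905$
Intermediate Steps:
$q{\left(U \right)} = -4 + 5 U$
$q{\left(7 \right)} + \left(-42 - 11\right) \left(-53 - 3\right) \left(-127\right) = \left(-4 + 5 \cdot 7\right) + \left(-42 - 11\right) \left(-53 - 3\right) \left(-127\right) = \left(-4 + 35\right) + \left(-53\right) \left(-56\right) \left(-127\right) = 31 + 2968 \left(-127\right) = 31 - 376936 = -376905$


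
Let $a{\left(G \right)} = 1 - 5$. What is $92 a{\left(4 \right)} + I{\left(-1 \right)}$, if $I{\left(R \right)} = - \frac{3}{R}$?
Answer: $-365$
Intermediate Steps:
$a{\left(G \right)} = -4$
$92 a{\left(4 \right)} + I{\left(-1 \right)} = 92 \left(-4\right) - \frac{3}{-1} = -368 - -3 = -368 + 3 = -365$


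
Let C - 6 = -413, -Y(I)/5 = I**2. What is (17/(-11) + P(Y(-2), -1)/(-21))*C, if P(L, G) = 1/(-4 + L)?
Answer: 316609/504 ≈ 628.19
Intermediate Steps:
Y(I) = -5*I**2
C = -407 (C = 6 - 413 = -407)
(17/(-11) + P(Y(-2), -1)/(-21))*C = (17/(-11) + 1/(-4 - 5*(-2)**2*(-21)))*(-407) = (17*(-1/11) - 1/21/(-4 - 5*4))*(-407) = (-17/11 - 1/21/(-4 - 20))*(-407) = (-17/11 - 1/21/(-24))*(-407) = (-17/11 - 1/24*(-1/21))*(-407) = (-17/11 + 1/504)*(-407) = -8557/5544*(-407) = 316609/504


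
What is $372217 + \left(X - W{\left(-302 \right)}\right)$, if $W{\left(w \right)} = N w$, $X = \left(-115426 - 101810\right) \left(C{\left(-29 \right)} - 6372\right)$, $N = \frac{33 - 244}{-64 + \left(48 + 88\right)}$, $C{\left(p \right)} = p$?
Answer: $\frac{50072362847}{36} \approx 1.3909 \cdot 10^{9}$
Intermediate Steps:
$N = - \frac{211}{72}$ ($N = - \frac{211}{-64 + 136} = - \frac{211}{72} \approx -2.9306$)
$X = 1390527636$ ($X = \left(-115426 - 101810\right) \left(-29 - 6372\right) = \left(-217236\right) \left(-6401\right) = 1390527636$)
$W{\left(w \right)} = - \frac{211 w}{72}$
$372217 + \left(X - W{\left(-302 \right)}\right) = 372217 + \left(1390527636 - \left(- \frac{211}{72}\right) \left(-302\right)\right) = 372217 + \left(1390527636 - \frac{31861}{36}\right) = 372217 + \frac{50058963035}{36} = \frac{50072362847}{36}$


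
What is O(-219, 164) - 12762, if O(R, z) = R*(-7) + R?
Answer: -11448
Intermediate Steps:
O(R, z) = -6*R (O(R, z) = -7*R + R = -6*R)
O(-219, 164) - 12762 = -6*(-219) - 12762 = 1314 - 12762 = -11448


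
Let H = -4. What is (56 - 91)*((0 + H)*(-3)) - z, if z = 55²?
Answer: -3445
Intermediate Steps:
z = 3025
(56 - 91)*((0 + H)*(-3)) - z = (56 - 91)*((0 - 4)*(-3)) - 1*3025 = -(-140)*(-3) - 3025 = -35*12 - 3025 = -420 - 3025 = -3445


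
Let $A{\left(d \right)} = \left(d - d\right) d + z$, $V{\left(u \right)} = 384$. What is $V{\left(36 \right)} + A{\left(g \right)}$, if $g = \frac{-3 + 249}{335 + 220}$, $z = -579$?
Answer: $-195$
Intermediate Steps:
$g = \frac{82}{185}$ ($g = \frac{246}{555} = 246 \cdot \frac{1}{555} = \frac{82}{185} \approx 0.44324$)
$A{\left(d \right)} = -579$ ($A{\left(d \right)} = \left(d - d\right) d - 579 = 0 d - 579 = 0 - 579 = -579$)
$V{\left(36 \right)} + A{\left(g \right)} = 384 - 579 = -195$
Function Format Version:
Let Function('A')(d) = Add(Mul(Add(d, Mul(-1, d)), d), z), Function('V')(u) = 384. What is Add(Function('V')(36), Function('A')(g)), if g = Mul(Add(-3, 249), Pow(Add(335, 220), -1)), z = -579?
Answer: -195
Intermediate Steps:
g = Rational(82, 185) (g = Mul(246, Pow(555, -1)) = Mul(246, Rational(1, 555)) = Rational(82, 185) ≈ 0.44324)
Function('A')(d) = -579 (Function('A')(d) = Add(Mul(Add(d, Mul(-1, d)), d), -579) = Add(Mul(0, d), -579) = Add(0, -579) = -579)
Add(Function('V')(36), Function('A')(g)) = Add(384, -579) = -195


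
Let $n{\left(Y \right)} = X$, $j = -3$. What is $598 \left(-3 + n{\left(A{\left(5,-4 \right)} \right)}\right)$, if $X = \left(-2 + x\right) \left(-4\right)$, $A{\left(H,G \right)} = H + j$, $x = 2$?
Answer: $-1794$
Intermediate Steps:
$A{\left(H,G \right)} = -3 + H$ ($A{\left(H,G \right)} = H - 3 = -3 + H$)
$X = 0$ ($X = \left(-2 + 2\right) \left(-4\right) = 0 \left(-4\right) = 0$)
$n{\left(Y \right)} = 0$
$598 \left(-3 + n{\left(A{\left(5,-4 \right)} \right)}\right) = 598 \left(-3 + 0\right) = 598 \left(-3\right) = -1794$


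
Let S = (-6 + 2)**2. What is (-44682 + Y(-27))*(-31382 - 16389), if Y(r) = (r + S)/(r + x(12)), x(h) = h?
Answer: 32017031849/15 ≈ 2.1345e+9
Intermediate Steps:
S = 16 (S = (-4)**2 = 16)
Y(r) = (16 + r)/(12 + r) (Y(r) = (r + 16)/(r + 12) = (16 + r)/(12 + r))
(-44682 + Y(-27))*(-31382 - 16389) = (-44682 + (16 - 27)/(12 - 27))*(-31382 - 16389) = (-44682 - 11/(-15))*(-47771) = (-44682 - 1/15*(-11))*(-47771) = (-44682 + 11/15)*(-47771) = -670219/15*(-47771) = 32017031849/15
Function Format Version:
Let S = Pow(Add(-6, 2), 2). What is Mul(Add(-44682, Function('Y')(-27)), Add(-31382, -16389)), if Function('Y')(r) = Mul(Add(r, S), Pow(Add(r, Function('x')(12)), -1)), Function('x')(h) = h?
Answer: Rational(32017031849, 15) ≈ 2.1345e+9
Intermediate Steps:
S = 16 (S = Pow(-4, 2) = 16)
Function('Y')(r) = Mul(Pow(Add(12, r), -1), Add(16, r)) (Function('Y')(r) = Mul(Add(r, 16), Pow(Add(r, 12), -1)) = Mul(Add(16, r), Pow(Add(12, r), -1)) = Mul(Pow(Add(12, r), -1), Add(16, r)))
Mul(Add(-44682, Function('Y')(-27)), Add(-31382, -16389)) = Mul(Add(-44682, Mul(Pow(Add(12, -27), -1), Add(16, -27))), Add(-31382, -16389)) = Mul(Add(-44682, Mul(Pow(-15, -1), -11)), -47771) = Mul(Add(-44682, Mul(Rational(-1, 15), -11)), -47771) = Mul(Add(-44682, Rational(11, 15)), -47771) = Mul(Rational(-670219, 15), -47771) = Rational(32017031849, 15)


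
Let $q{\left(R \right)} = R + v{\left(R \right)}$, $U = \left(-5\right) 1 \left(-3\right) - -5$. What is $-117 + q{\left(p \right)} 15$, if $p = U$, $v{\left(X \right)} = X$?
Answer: $483$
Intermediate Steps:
$U = 20$ ($U = \left(-5\right) \left(-3\right) + 5 = 15 + 5 = 20$)
$p = 20$
$q{\left(R \right)} = 2 R$ ($q{\left(R \right)} = R + R = 2 R$)
$-117 + q{\left(p \right)} 15 = -117 + 2 \cdot 20 \cdot 15 = -117 + 40 \cdot 15 = -117 + 600 = 483$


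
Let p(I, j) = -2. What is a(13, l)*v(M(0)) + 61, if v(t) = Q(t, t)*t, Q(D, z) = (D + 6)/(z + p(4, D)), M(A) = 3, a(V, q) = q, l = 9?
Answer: 304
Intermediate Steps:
Q(D, z) = (6 + D)/(-2 + z) (Q(D, z) = (D + 6)/(z - 2) = (6 + D)/(-2 + z))
v(t) = t*(6 + t)/(-2 + t) (v(t) = ((6 + t)/(-2 + t))*t = t*(6 + t)/(-2 + t))
a(13, l)*v(M(0)) + 61 = 9*(3*(6 + 3)/(-2 + 3)) + 61 = 9*(3*9/1) + 61 = 9*(3*1*9) + 61 = 9*27 + 61 = 243 + 61 = 304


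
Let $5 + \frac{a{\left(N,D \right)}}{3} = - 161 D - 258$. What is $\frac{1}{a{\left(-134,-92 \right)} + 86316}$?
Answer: $\frac{1}{129963} \approx 7.6945 \cdot 10^{-6}$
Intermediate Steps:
$a{\left(N,D \right)} = -789 - 483 D$ ($a{\left(N,D \right)} = -15 + 3 \left(- 161 D - 258\right) = -15 + 3 \left(-258 - 161 D\right) = -15 - \left(774 + 483 D\right) = -789 - 483 D$)
$\frac{1}{a{\left(-134,-92 \right)} + 86316} = \frac{1}{\left(-789 - -44436\right) + 86316} = \frac{1}{\left(-789 + 44436\right) + 86316} = \frac{1}{43647 + 86316} = \frac{1}{129963}$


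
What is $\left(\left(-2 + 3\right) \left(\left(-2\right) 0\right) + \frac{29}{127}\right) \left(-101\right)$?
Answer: $- \frac{2929}{127} \approx -23.063$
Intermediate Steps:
$\left(\left(-2 + 3\right) \left(\left(-2\right) 0\right) + \frac{29}{127}\right) \left(-101\right) = \left(1 \cdot 0 + 29 \cdot \frac{1}{127}\right) \left(-101\right) = \left(0 + \frac{29}{127}\right) \left(-101\right) = \frac{29}{127} \left(-101\right) = - \frac{2929}{127}$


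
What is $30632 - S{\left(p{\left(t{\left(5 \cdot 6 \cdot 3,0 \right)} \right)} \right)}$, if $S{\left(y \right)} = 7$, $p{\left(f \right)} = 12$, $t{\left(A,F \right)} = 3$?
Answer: $30625$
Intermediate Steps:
$30632 - S{\left(p{\left(t{\left(5 \cdot 6 \cdot 3,0 \right)} \right)} \right)} = 30632 - 7 = 30625$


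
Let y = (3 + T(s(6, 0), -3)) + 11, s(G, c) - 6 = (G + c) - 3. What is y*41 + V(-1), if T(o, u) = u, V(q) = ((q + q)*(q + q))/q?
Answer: 447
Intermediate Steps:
s(G, c) = 3 + G + c (s(G, c) = 6 + ((G + c) - 3) = 6 + (-3 + G + c) = 3 + G + c)
V(q) = 4*q (V(q) = ((2*q)*(2*q))/q = (4*q²)/q = 4*q)
y = 11 (y = (3 - 3) + 11 = 0 + 11 = 11)
y*41 + V(-1) = 11*41 + 4*(-1) = 451 - 4 = 447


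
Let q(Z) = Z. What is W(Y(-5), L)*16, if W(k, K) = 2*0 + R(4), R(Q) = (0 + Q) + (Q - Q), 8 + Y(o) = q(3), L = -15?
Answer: 64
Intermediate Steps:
Y(o) = -5 (Y(o) = -8 + 3 = -5)
R(Q) = Q (R(Q) = Q + 0 = Q)
W(k, K) = 4 (W(k, K) = 2*0 + 4 = 0 + 4 = 4)
W(Y(-5), L)*16 = 4*16 = 64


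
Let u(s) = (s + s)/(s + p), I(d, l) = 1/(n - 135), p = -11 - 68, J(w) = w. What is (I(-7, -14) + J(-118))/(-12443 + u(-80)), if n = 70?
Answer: 1219689/128588005 ≈ 0.0094852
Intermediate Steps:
p = -79
I(d, l) = -1/65 (I(d, l) = 1/(70 - 135) = 1/(-65) = -1/65)
u(s) = 2*s/(-79 + s) (u(s) = (s + s)/(s - 79) = (2*s)/(-79 + s) = 2*s/(-79 + s))
(I(-7, -14) + J(-118))/(-12443 + u(-80)) = (-1/65 - 118)/(-12443 + 2*(-80)/(-79 - 80)) = -7671/(65*(-12443 + 2*(-80)/(-159))) = -7671/(65*(-12443 + 2*(-80)*(-1/159))) = -7671/(65*(-12443 + 160/159)) = -7671/(65*(-1978277/159)) = -7671/65*(-159/1978277) = 1219689/128588005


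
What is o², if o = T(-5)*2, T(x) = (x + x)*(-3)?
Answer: 3600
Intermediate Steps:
T(x) = -6*x (T(x) = (2*x)*(-3) = -6*x)
o = 60 (o = -6*(-5)*2 = 30*2 = 60)
o² = 60² = 3600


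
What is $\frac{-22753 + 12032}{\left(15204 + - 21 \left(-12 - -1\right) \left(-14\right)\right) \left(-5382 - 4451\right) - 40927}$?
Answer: $\frac{10721}{117741937} \approx 9.1055 \cdot 10^{-5}$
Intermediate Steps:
$\frac{-22753 + 12032}{\left(15204 + - 21 \left(-12 - -1\right) \left(-14\right)\right) \left(-5382 - 4451\right) - 40927} = - \frac{10721}{\left(15204 + - 21 \left(-12 + 1\right) \left(-14\right)\right) \left(-9833\right) - 40927} = - \frac{10721}{\left(15204 + \left(-21\right) \left(-11\right) \left(-14\right)\right) \left(-9833\right) - 40927} = - \frac{10721}{\left(15204 + 231 \left(-14\right)\right) \left(-9833\right) - 40927} = - \frac{10721}{\left(15204 - 3234\right) \left(-9833\right) - 40927} = - \frac{10721}{11970 \left(-9833\right) - 40927} = - \frac{10721}{-117701010 - 40927} = - \frac{10721}{-117741937} = \left(-10721\right) \left(- \frac{1}{117741937}\right) = \frac{10721}{117741937}$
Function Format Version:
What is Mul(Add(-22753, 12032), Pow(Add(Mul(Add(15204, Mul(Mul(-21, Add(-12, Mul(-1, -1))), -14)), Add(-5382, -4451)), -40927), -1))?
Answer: Rational(10721, 117741937) ≈ 9.1055e-5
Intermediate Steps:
Mul(Add(-22753, 12032), Pow(Add(Mul(Add(15204, Mul(Mul(-21, Add(-12, Mul(-1, -1))), -14)), Add(-5382, -4451)), -40927), -1)) = Mul(-10721, Pow(Add(Mul(Add(15204, Mul(Mul(-21, Add(-12, 1)), -14)), -9833), -40927), -1)) = Mul(-10721, Pow(Add(Mul(Add(15204, Mul(Mul(-21, -11), -14)), -9833), -40927), -1)) = Mul(-10721, Pow(Add(Mul(Add(15204, Mul(231, -14)), -9833), -40927), -1)) = Mul(-10721, Pow(Add(Mul(Add(15204, -3234), -9833), -40927), -1)) = Mul(-10721, Pow(Add(Mul(11970, -9833), -40927), -1)) = Mul(-10721, Pow(Add(-117701010, -40927), -1)) = Mul(-10721, Pow(-117741937, -1)) = Mul(-10721, Rational(-1, 117741937)) = Rational(10721, 117741937)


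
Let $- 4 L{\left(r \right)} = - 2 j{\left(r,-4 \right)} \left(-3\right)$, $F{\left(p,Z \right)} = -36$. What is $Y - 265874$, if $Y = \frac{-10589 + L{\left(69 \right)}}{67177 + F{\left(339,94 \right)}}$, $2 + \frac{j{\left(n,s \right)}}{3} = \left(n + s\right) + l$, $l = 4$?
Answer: $- \frac{35702114249}{134282} \approx -2.6587 \cdot 10^{5}$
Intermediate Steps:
$j{\left(n,s \right)} = 6 + 3 n + 3 s$ ($j{\left(n,s \right)} = -6 + 3 \left(\left(n + s\right) + 4\right) = -6 + 3 \left(4 + n + s\right) = -6 + \left(12 + 3 n + 3 s\right) = 6 + 3 n + 3 s$)
$L{\left(r \right)} = 9 - \frac{9 r}{2}$ ($L{\left(r \right)} = - \frac{- 2 \left(6 + 3 r + 3 \left(-4\right)\right) \left(-3\right)}{4} = - \frac{- 2 \left(6 + 3 r - 12\right) \left(-3\right)}{4} = - \frac{- 2 \left(-6 + 3 r\right) \left(-3\right)}{4} = - \frac{\left(12 - 6 r\right) \left(-3\right)}{4} = - \frac{-36 + 18 r}{4} = 9 - \frac{9 r}{2}$)
$Y = - \frac{21781}{134282}$ ($Y = \frac{-10589 + \left(9 - \frac{621}{2}\right)}{67177 - 36} = \frac{-10589 + \left(9 - \frac{621}{2}\right)}{67141} = \left(-10589 - \frac{603}{2}\right) \frac{1}{67141} = \left(- \frac{21781}{2}\right) \frac{1}{67141} = - \frac{21781}{134282} \approx -0.1622$)
$Y - 265874 = - \frac{21781}{134282} - 265874 = - \frac{35702114249}{134282}$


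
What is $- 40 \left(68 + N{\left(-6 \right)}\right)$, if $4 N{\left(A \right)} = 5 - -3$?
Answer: $-2800$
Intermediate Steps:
$N{\left(A \right)} = 2$ ($N{\left(A \right)} = \frac{5 - -3}{4} = \frac{5 + 3}{4} = \frac{1}{4} \cdot 8 = 2$)
$- 40 \left(68 + N{\left(-6 \right)}\right) = - 40 \left(68 + 2\right) = \left(-40\right) 70 = -2800$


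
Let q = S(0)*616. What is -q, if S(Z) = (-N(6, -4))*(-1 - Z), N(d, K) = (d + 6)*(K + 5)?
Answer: -7392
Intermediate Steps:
N(d, K) = (5 + K)*(6 + d) (N(d, K) = (6 + d)*(5 + K) = (5 + K)*(6 + d))
S(Z) = 12 + 12*Z (S(Z) = (-(30 + 5*6 + 6*(-4) - 4*6))*(-1 - Z) = (-(30 + 30 - 24 - 24))*(-1 - Z) = (-1*12)*(-1 - Z) = -12*(-1 - Z) = 12 + 12*Z)
q = 7392 (q = (12 + 12*0)*616 = (12 + 0)*616 = 12*616 = 7392)
-q = -1*7392 = -7392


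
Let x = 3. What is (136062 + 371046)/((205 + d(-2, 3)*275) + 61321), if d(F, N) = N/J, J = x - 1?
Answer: 1014216/123877 ≈ 8.1873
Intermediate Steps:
J = 2 (J = 3 - 1 = 2)
d(F, N) = N/2
(136062 + 371046)/((205 + d(-2, 3)*275) + 61321) = (136062 + 371046)/((205 + ((½)*3)*275) + 61321) = 507108/((205 + (3/2)*275) + 61321) = 507108/((205 + 825/2) + 61321) = 507108/(1235/2 + 61321) = 507108/(123877/2) = 507108*(2/123877) = 1014216/123877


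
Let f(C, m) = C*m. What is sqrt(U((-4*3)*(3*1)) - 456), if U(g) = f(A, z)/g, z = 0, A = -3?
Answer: 2*I*sqrt(114) ≈ 21.354*I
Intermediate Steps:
U(g) = 0 (U(g) = (-3*0)/g = 0/g = 0)
sqrt(U((-4*3)*(3*1)) - 456) = sqrt(0 - 456) = sqrt(-456) = 2*I*sqrt(114)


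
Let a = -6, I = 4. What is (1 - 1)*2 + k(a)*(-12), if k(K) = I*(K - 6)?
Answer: 576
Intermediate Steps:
k(K) = -24 + 4*K (k(K) = 4*(K - 6) = 4*(-6 + K) = -24 + 4*K)
(1 - 1)*2 + k(a)*(-12) = (1 - 1)*2 + (-24 + 4*(-6))*(-12) = 0*2 + (-24 - 24)*(-12) = 0 - 48*(-12) = 0 + 576 = 576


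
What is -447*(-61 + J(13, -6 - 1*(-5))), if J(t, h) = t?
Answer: 21456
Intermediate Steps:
-447*(-61 + J(13, -6 - 1*(-5))) = -447*(-61 + 13) = -447*(-48) = 21456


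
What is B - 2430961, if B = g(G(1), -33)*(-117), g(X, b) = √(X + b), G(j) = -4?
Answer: -2430961 - 117*I*√37 ≈ -2.431e+6 - 711.68*I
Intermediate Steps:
B = -117*I*√37 (B = √(-4 - 33)*(-117) = √(-37)*(-117) = (I*√37)*(-117) = -117*I*√37 ≈ -711.68*I)
B - 2430961 = -117*I*√37 - 2430961 = -2430961 - 117*I*√37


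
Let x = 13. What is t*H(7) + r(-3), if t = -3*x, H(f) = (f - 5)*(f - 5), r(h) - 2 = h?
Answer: -157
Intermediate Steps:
r(h) = 2 + h
H(f) = (-5 + f)² (H(f) = (-5 + f)*(-5 + f) = (-5 + f)²)
t = -39 (t = -3*13 = -39)
t*H(7) + r(-3) = -39*(-5 + 7)² + (2 - 3) = -39*2² - 1 = -39*4 - 1 = -156 - 1 = -157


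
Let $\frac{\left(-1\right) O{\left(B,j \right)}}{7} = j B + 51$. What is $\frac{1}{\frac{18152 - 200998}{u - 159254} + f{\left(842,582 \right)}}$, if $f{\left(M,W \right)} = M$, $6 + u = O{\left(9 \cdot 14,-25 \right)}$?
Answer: $\frac{137567}{116014260} \approx 0.0011858$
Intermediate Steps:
$O{\left(B,j \right)} = -357 - 7 B j$ ($O{\left(B,j \right)} = - 7 \left(j B + 51\right) = - 7 \left(B j + 51\right) = - 7 \left(51 + B j\right) = -357 - 7 B j$)
$u = 21687$ ($u = -6 - \left(357 + 7 \cdot 9 \cdot 14 \left(-25\right)\right) = -6 - \left(357 + 882 \left(-25\right)\right) = -6 + \left(-357 + 22050\right) = -6 + 21693 = 21687$)
$\frac{1}{\frac{18152 - 200998}{u - 159254} + f{\left(842,582 \right)}} = \frac{1}{\frac{18152 - 200998}{21687 - 159254} + 842} = \frac{1}{- \frac{182846}{-137567} + 842} = \frac{1}{\left(-182846\right) \left(- \frac{1}{137567}\right) + 842} = \frac{1}{\frac{182846}{137567} + 842} = \frac{1}{\frac{116014260}{137567}} = \frac{137567}{116014260}$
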